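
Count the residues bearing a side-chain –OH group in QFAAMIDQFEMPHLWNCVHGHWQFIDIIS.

S, T, and Y are the three residues with a side-chain hydroxyl.
Matching residues: S29.

1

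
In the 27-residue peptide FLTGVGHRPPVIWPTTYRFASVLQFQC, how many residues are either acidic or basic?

Acidic: D, E. Basic: H, K, R.
Acidic residues here: none (0).
Basic residues here: H7, R8, R18 (3).
The two groups share no amino acid, so total = 0 + 3 = 3.

3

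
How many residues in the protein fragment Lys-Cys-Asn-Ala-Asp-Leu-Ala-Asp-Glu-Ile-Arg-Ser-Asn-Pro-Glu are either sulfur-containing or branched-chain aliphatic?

3

Sulfur-containing: C, M. Branched-chain aliphatic: I, L, V.
Sulfur-containing residues here: Cys2 (1).
Branched-chain aliphatic residues here: Leu6, Ile10 (2).
The two groups share no amino acid, so total = 1 + 2 = 3.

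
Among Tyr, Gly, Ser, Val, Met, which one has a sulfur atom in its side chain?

Met

Cysteine (C, thiol) and methionine (M, thioether) are the two sulfur-containing amino acids.
Of the listed options, only Met belongs to this group.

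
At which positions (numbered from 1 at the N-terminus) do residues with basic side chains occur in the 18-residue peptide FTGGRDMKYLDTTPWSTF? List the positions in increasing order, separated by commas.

5, 8

K, R, and H are the three residues with basic side chains (ε-amine, guanidinium, and imidazole respectively).
Matching residues: R5, K8.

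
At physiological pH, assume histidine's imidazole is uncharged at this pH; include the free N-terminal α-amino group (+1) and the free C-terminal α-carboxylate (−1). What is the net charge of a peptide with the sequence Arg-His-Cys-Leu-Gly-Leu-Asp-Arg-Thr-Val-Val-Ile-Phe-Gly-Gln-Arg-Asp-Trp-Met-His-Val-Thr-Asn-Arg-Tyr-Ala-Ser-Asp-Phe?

+1

Near pH 7.4, K and R contribute +1 each, D and E contribute −1 each, and every other side chain (His included, as stated) is uncharged.
Positive (K, R): Arg1, Arg8, Arg16, Arg24 → +4.
Negative (D, E): Asp7, Asp17, Asp28 → −3.
The N-terminus (+1) and C-terminus (−1) cancel.
Net charge = (+4) + (−3) = +1.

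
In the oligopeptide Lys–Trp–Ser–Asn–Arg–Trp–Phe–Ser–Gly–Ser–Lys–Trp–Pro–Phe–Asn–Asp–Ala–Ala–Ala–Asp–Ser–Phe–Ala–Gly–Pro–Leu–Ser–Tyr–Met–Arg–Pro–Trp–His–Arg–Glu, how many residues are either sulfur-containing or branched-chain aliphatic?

2

Sulfur-containing: C, M. Branched-chain aliphatic: I, L, V.
Sulfur-containing residues here: Met29 (1).
Branched-chain aliphatic residues here: Leu26 (1).
The two groups share no amino acid, so total = 1 + 1 = 2.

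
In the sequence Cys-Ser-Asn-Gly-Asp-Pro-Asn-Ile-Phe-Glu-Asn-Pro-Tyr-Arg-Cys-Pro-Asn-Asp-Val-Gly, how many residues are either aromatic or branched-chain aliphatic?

Aromatic: F, W, Y. Branched-chain aliphatic: I, L, V.
Aromatic residues here: Phe9, Tyr13 (2).
Branched-chain aliphatic residues here: Ile8, Val19 (2).
The two groups share no amino acid, so total = 2 + 2 = 4.

4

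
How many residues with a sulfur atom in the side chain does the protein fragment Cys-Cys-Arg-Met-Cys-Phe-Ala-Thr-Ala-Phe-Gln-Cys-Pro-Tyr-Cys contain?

The sulfur-bearing residues are cysteine (–SH) and methionine (–S–CH₃).
Matching residues: Cys1, Cys2, Met4, Cys5, Cys12, Cys15.

6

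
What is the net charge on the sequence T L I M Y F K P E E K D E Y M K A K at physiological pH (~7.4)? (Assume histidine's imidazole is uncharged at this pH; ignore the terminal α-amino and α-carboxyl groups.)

The side chains ionized at physiological pH are Lys/Arg (+1) and Asp/Glu (−1); with His treated as neutral, nothing else contributes.
Positive (K, R): K7, K11, K16, K18 → +4.
Negative (D, E): E9, E10, D12, E13 → −4.
Net charge = (+4) + (−4) = 0.

0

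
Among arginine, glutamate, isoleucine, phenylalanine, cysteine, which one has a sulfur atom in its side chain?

Cysteine (C, thiol) and methionine (M, thioether) are the two sulfur-containing amino acids.
Of the listed options, only cysteine belongs to this group.

cysteine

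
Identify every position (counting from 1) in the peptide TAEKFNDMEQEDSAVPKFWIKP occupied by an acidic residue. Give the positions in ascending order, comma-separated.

3, 7, 9, 11, 12

Aspartate (D) and glutamate (E) have carboxylic-acid side chains and are the acidic amino acids.
Matching residues: E3, D7, E9, E11, D12.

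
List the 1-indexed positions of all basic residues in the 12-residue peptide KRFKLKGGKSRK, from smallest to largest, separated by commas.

1, 2, 4, 6, 9, 11, 12

Lysine (K), arginine (R), and histidine (H) have basic, nitrogen-containing side chains.
Matching residues: K1, R2, K4, K6, K9, R11, K12.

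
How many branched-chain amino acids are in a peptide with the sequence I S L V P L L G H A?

5

V, L, and I make up the branched-chain aliphatic group.
Matching residues: I1, L3, V4, L6, L7.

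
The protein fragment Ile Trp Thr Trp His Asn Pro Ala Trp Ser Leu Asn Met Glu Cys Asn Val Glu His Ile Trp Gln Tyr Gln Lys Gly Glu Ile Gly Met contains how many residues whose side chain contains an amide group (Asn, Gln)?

Matching residues: Asn6, Asn12, Asn16, Gln22, Gln24.

5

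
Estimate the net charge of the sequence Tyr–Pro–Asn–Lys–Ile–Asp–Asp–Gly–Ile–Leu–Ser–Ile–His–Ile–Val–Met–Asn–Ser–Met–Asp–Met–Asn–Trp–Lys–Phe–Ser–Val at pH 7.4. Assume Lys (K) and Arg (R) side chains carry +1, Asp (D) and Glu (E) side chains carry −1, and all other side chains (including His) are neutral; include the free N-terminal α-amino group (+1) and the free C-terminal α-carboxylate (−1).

-1

Positive (K, R): Lys4, Lys24 → +2.
Negative (D, E): Asp6, Asp7, Asp20 → −3.
The N-terminus (+1) and C-terminus (−1) cancel.
Net charge = (+2) + (−3) = −1.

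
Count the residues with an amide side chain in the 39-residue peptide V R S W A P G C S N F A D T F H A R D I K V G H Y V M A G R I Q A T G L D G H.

The amide-side-chain residues are Asn (N) and Gln (Q).
Matching residues: N10, Q32.

2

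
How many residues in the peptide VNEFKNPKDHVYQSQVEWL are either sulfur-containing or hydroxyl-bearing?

2

Sulfur-containing: C, M. Hydroxyl-bearing: S, T, Y.
Sulfur-containing residues here: none (0).
Hydroxyl-bearing residues here: Y12, S14 (2).
The two groups share no amino acid, so total = 0 + 2 = 2.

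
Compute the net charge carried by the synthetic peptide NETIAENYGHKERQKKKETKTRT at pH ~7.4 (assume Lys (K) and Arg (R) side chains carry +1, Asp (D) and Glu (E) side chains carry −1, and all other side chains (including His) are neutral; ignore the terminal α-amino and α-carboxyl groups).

Positive (K, R): K11, R13, K15, K16, K17, K20, R22 → +7.
Negative (D, E): E2, E6, E12, E18 → −4.
Net charge = (+7) + (−4) = +3.

+3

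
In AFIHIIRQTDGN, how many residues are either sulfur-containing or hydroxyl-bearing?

1

Sulfur-containing: C, M. Hydroxyl-bearing: S, T, Y.
Sulfur-containing residues here: none (0).
Hydroxyl-bearing residues here: T9 (1).
The two groups share no amino acid, so total = 0 + 1 = 1.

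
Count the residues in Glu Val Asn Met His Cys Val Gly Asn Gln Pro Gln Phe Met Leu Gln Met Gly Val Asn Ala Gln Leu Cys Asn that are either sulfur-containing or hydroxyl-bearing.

5

Sulfur-containing: C, M. Hydroxyl-bearing: S, T, Y.
Sulfur-containing residues here: Met4, Cys6, Met14, Met17, Cys24 (5).
Hydroxyl-bearing residues here: none (0).
The two groups share no amino acid, so total = 5 + 0 = 5.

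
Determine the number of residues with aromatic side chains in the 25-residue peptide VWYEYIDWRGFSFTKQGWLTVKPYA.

F, W, and Y each carry an aromatic ring on the side chain.
Matching residues: W2, Y3, Y5, W8, F11, F13, W18, Y24.

8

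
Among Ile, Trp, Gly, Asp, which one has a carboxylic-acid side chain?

Asp

Only D (aspartate) and E (glutamate) carry a side-chain carboxylic acid.
Of the listed options, only Asp belongs to this group.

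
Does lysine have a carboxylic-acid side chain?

Only D (aspartate) and E (glutamate) carry a side-chain carboxylic acid.
Lysine is not in this group.

No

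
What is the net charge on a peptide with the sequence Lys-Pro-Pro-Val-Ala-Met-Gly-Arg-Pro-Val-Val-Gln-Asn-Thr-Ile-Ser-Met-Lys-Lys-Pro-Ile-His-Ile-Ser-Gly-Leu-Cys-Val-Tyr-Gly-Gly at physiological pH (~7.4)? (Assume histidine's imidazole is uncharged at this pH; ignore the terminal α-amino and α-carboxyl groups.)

Near pH 7.4, K and R contribute +1 each, D and E contribute −1 each, and every other side chain (His included, as stated) is uncharged.
Positive (K, R): Lys1, Arg8, Lys18, Lys19 → +4.
Negative (D, E): none → −0.
Net charge = (+4) + (−0) = +4.

+4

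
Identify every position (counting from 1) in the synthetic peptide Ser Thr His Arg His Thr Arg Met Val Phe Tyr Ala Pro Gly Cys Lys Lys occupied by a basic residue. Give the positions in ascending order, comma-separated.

Lysine (K), arginine (R), and histidine (H) have basic, nitrogen-containing side chains.
Matching residues: His3, Arg4, His5, Arg7, Lys16, Lys17.

3, 4, 5, 7, 16, 17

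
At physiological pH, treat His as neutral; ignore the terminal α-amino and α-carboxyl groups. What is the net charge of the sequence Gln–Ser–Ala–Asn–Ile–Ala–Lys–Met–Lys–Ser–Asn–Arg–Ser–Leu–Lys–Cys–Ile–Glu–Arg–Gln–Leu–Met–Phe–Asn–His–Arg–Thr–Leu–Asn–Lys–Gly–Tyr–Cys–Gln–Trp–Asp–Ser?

Near pH 7.4, K and R contribute +1 each, D and E contribute −1 each, and every other side chain (His included, as stated) is uncharged.
Positive (K, R): Lys7, Lys9, Arg12, Lys15, Arg19, Arg26, Lys30 → +7.
Negative (D, E): Glu18, Asp36 → −2.
Net charge = (+7) + (−2) = +5.

+5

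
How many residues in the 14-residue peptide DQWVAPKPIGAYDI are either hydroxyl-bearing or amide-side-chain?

Hydroxyl-bearing: S, T, Y. Amide-side-chain: N, Q.
Hydroxyl-bearing residues here: Y12 (1).
Amide-side-chain residues here: Q2 (1).
The two groups share no amino acid, so total = 1 + 1 = 2.

2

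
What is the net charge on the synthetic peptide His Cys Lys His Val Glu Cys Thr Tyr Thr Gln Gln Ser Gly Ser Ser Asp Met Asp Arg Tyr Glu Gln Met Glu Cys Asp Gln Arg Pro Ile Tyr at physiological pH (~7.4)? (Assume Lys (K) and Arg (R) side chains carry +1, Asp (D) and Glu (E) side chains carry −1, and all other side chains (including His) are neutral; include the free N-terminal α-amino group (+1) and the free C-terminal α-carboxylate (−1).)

-3

Positive (K, R): Lys3, Arg20, Arg29 → +3.
Negative (D, E): Glu6, Asp17, Asp19, Glu22, Glu25, Asp27 → −6.
The N-terminus (+1) and C-terminus (−1) cancel.
Net charge = (+3) + (−6) = −3.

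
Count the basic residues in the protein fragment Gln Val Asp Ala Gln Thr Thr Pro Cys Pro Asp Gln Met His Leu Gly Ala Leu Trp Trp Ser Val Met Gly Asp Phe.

K, R, and H are the three residues with basic side chains (ε-amine, guanidinium, and imidazole respectively).
Matching residues: His14.

1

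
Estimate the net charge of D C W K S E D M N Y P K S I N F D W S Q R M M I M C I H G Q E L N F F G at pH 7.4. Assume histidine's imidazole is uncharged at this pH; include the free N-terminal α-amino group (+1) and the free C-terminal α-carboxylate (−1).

At pH ~7.4 the Lys and Arg side chains are protonated (+1), the Asp and Glu side chains are deprotonated (−1), and with His taken as neutral all other side chains carry no charge.
Positive (K, R): K4, K12, R21 → +3.
Negative (D, E): D1, E6, D7, D17, E31 → −5.
The N-terminus (+1) and C-terminus (−1) cancel.
Net charge = (+3) + (−5) = −2.

-2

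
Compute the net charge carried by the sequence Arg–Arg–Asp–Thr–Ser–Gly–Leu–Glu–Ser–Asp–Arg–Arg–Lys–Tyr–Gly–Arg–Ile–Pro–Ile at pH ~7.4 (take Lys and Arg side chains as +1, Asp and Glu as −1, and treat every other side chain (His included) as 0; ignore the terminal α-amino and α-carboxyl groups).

Positive (K, R): Arg1, Arg2, Arg11, Arg12, Lys13, Arg16 → +6.
Negative (D, E): Asp3, Glu8, Asp10 → −3.
Net charge = (+6) + (−3) = +3.

+3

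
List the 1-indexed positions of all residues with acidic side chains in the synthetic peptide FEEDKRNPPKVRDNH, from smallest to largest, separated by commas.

Only D (aspartate) and E (glutamate) carry a side-chain carboxylic acid.
Matching residues: E2, E3, D4, D13.

2, 3, 4, 13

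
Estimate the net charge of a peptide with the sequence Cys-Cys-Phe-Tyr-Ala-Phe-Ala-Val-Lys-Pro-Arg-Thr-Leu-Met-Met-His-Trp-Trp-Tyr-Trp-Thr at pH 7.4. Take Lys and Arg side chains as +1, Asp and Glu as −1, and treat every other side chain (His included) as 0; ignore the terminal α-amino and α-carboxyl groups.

+2

Positive (K, R): Lys9, Arg11 → +2.
Negative (D, E): none → −0.
Net charge = (+2) + (−0) = +2.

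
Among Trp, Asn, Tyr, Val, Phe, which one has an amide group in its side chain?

Only N (asparagine) and Q (glutamine) carry a side-chain carboxamide.
Of the listed options, only Asn belongs to this group.

Asn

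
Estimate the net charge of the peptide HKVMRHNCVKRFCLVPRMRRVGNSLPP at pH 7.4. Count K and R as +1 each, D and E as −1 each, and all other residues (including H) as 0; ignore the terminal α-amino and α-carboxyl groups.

Positive (K, R): K2, R5, K10, R11, R17, R19, R20 → +7.
Negative (D, E): none → −0.
Net charge = (+7) + (−0) = +7.

+7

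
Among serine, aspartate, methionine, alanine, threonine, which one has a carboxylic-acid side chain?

Only D (aspartate) and E (glutamate) carry a side-chain carboxylic acid.
Of the listed options, only aspartate belongs to this group.

aspartate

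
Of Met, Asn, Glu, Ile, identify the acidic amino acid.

The acidic residues are Asp (D) and Glu (E), whose side chains end in a carboxylate group.
Of the listed options, only Glu belongs to this group.

Glu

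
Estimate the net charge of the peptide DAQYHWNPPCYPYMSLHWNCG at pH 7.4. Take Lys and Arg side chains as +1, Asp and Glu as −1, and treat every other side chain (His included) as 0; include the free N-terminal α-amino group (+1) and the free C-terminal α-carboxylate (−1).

-1

Positive (K, R): none → +0.
Negative (D, E): D1 → −1.
The N-terminus (+1) and C-terminus (−1) cancel.
Net charge = (+0) + (−1) = −1.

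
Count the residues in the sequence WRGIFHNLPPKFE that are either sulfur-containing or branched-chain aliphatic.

2

Sulfur-containing: C, M. Branched-chain aliphatic: I, L, V.
Sulfur-containing residues here: none (0).
Branched-chain aliphatic residues here: I4, L8 (2).
The two groups share no amino acid, so total = 0 + 2 = 2.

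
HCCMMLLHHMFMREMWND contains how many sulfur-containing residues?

7

The sulfur-bearing residues are cysteine (–SH) and methionine (–S–CH₃).
Matching residues: C2, C3, M4, M5, M10, M12, M15.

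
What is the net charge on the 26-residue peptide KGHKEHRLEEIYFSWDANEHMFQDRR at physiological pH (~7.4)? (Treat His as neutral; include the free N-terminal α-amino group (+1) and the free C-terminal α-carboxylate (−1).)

Near pH 7.4, K and R contribute +1 each, D and E contribute −1 each, and every other side chain (His included, as stated) is uncharged.
Positive (K, R): K1, K4, R7, R25, R26 → +5.
Negative (D, E): E5, E9, E10, D16, E19, D24 → −6.
The N-terminus (+1) and C-terminus (−1) cancel.
Net charge = (+5) + (−6) = −1.

-1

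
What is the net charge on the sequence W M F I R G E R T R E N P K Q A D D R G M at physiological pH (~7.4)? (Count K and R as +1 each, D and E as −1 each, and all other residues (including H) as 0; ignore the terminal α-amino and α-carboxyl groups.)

+1

Positive (K, R): R5, R8, R10, K14, R19 → +5.
Negative (D, E): E7, E11, D17, D18 → −4.
Net charge = (+5) + (−4) = +1.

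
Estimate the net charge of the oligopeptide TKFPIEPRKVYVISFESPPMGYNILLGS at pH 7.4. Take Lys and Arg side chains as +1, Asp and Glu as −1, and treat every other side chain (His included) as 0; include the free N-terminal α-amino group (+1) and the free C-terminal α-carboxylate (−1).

+1

Positive (K, R): K2, R8, K9 → +3.
Negative (D, E): E6, E16 → −2.
The N-terminus (+1) and C-terminus (−1) cancel.
Net charge = (+3) + (−2) = +1.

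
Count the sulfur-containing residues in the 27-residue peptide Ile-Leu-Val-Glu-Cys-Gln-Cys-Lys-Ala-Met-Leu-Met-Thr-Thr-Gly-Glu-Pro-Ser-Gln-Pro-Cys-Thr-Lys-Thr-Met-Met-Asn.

Only Cys (C) and Met (M) have a sulfur atom in the side chain.
Matching residues: Cys5, Cys7, Met10, Met12, Cys21, Met25, Met26.

7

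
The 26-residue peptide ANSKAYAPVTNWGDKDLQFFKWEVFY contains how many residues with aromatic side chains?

F, W, and Y each carry an aromatic ring on the side chain.
Matching residues: Y6, W12, F19, F20, W22, F25, Y26.

7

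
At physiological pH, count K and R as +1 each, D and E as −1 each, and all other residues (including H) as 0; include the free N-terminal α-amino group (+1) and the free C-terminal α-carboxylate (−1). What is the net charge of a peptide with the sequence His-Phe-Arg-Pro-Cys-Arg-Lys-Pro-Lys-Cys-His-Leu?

+4

Positive (K, R): Arg3, Arg6, Lys7, Lys9 → +4.
Negative (D, E): none → −0.
The N-terminus (+1) and C-terminus (−1) cancel.
Net charge = (+4) + (−0) = +4.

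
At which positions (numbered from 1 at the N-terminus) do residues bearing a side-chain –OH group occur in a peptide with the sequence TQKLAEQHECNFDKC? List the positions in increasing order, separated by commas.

S, T, and Y are the three residues with a side-chain hydroxyl.
Matching residues: T1.

1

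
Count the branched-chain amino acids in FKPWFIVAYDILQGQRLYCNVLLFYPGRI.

9

Valine (V), leucine (L), and isoleucine (I) are the branched-chain amino acids.
Matching residues: I6, V7, I11, L12, L17, V21, L22, L23, I29.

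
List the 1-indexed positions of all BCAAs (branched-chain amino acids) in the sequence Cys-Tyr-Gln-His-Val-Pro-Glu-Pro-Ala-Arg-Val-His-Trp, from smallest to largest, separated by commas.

5, 11

The BCAAs are Val, Leu, and Ile — aliphatic side chains with a branch point.
Matching residues: Val5, Val11.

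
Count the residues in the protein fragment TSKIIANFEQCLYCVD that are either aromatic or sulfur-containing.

4

Aromatic: F, W, Y. Sulfur-containing: C, M.
Aromatic residues here: F8, Y13 (2).
Sulfur-containing residues here: C11, C14 (2).
The two groups share no amino acid, so total = 2 + 2 = 4.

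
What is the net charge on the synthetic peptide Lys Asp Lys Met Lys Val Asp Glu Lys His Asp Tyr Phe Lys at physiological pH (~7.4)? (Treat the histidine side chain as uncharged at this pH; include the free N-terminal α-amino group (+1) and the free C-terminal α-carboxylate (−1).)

Near pH 7.4, K and R contribute +1 each, D and E contribute −1 each, and every other side chain (His included, as stated) is uncharged.
Positive (K, R): Lys1, Lys3, Lys5, Lys9, Lys14 → +5.
Negative (D, E): Asp2, Asp7, Glu8, Asp11 → −4.
The N-terminus (+1) and C-terminus (−1) cancel.
Net charge = (+5) + (−4) = +1.

+1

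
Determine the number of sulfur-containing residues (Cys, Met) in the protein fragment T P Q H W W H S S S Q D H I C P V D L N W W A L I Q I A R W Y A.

1

Matching residues: C15.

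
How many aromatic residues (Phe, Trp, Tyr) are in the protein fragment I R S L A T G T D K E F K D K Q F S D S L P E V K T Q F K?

Matching residues: F12, F17, F28.

3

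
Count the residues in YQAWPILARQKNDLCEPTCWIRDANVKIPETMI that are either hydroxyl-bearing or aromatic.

Hydroxyl-bearing: S, T, Y. Aromatic: F, W, Y.
Hydroxyl-bearing residues here: Y1, T18, T31 (3).
Aromatic residues here: Y1, W4, W20 (3).
Y is in both groups, so the 1 Y residue must not be double-counted.
Total = 3 + 3 − 1 = 5.

5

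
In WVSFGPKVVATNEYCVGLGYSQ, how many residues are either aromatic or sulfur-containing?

5

Aromatic: F, W, Y. Sulfur-containing: C, M.
Aromatic residues here: W1, F4, Y14, Y20 (4).
Sulfur-containing residues here: C15 (1).
The two groups share no amino acid, so total = 4 + 1 = 5.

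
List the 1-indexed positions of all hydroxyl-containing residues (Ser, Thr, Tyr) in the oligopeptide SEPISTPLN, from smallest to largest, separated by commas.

1, 5, 6

Matching residues: S1, S5, T6.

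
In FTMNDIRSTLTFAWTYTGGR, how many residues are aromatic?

F, W, and Y each carry an aromatic ring on the side chain.
Matching residues: F1, F12, W14, Y16.

4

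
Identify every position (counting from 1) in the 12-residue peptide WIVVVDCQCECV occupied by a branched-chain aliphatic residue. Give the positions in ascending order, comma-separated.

V, L, and I make up the branched-chain aliphatic group.
Matching residues: I2, V3, V4, V5, V12.

2, 3, 4, 5, 12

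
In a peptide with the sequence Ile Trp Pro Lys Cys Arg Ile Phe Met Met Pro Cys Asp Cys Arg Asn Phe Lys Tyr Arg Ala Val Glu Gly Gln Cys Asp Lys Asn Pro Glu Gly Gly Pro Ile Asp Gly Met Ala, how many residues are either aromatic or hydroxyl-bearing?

Aromatic: F, W, Y. Hydroxyl-bearing: S, T, Y.
Aromatic residues here: Trp2, Phe8, Phe17, Tyr19 (4).
Hydroxyl-bearing residues here: Tyr19 (1).
Y is in both groups, so the 1 Y residue must not be double-counted.
Total = 4 + 1 − 1 = 4.

4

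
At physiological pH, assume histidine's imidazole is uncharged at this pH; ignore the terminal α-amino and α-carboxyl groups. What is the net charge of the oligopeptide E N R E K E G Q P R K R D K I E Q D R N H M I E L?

The side chains ionized at physiological pH are Lys/Arg (+1) and Asp/Glu (−1); with His treated as neutral, nothing else contributes.
Positive (K, R): R3, K5, R10, K11, R12, K14, R19 → +7.
Negative (D, E): E1, E4, E6, D13, E16, D18, E24 → −7.
Net charge = (+7) + (−7) = 0.

0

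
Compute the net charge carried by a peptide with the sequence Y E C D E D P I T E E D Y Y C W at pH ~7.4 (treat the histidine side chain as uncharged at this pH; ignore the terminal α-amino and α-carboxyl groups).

At pH ~7.4 the Lys and Arg side chains are protonated (+1), the Asp and Glu side chains are deprotonated (−1), and with His taken as neutral all other side chains carry no charge.
Positive (K, R): none → +0.
Negative (D, E): E2, D4, E5, D6, E10, E11, D12 → −7.
Net charge = (+0) + (−7) = −7.

-7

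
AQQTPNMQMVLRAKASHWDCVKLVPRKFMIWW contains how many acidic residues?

1

Aspartate (D) and glutamate (E) have carboxylic-acid side chains and are the acidic amino acids.
Matching residues: D19.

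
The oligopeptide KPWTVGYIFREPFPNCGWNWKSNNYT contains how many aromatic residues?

7

Phenylalanine (F), tryptophan (W), and tyrosine (Y) have aromatic ring side chains.
Matching residues: W3, Y7, F9, F13, W18, W20, Y25.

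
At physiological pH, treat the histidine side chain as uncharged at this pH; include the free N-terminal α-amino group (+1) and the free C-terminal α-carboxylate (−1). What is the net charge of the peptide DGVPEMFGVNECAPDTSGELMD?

-6

Near pH 7.4, K and R contribute +1 each, D and E contribute −1 each, and every other side chain (His included, as stated) is uncharged.
Positive (K, R): none → +0.
Negative (D, E): D1, E5, E11, D15, E19, D22 → −6.
The N-terminus (+1) and C-terminus (−1) cancel.
Net charge = (+0) + (−6) = −6.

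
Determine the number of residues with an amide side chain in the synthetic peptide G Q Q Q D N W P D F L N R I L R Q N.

The amide-side-chain residues are Asn (N) and Gln (Q).
Matching residues: Q2, Q3, Q4, N6, N12, Q17, N18.

7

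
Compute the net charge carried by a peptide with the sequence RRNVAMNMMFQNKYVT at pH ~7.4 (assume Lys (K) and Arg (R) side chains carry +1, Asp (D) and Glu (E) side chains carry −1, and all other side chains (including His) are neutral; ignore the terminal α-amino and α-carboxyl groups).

+3

Positive (K, R): R1, R2, K13 → +3.
Negative (D, E): none → −0.
Net charge = (+3) + (−0) = +3.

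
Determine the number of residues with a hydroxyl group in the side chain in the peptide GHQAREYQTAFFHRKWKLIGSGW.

3

The –OH-bearing residues are Ser, Thr (aliphatic alcohols), and Tyr (phenol).
Matching residues: Y7, T9, S21.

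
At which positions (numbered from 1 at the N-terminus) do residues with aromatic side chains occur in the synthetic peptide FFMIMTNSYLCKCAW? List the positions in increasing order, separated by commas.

The aromatic amino acids are Phe (F, benzyl), Trp (W, indole), and Tyr (Y, phenol).
Matching residues: F1, F2, Y9, W15.

1, 2, 9, 15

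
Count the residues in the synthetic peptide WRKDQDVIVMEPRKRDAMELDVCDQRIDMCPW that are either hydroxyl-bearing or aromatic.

Hydroxyl-bearing: S, T, Y. Aromatic: F, W, Y.
Hydroxyl-bearing residues here: none (0).
Aromatic residues here: W1, W32 (2).
(Y belongs to both groups, but none appear in this sequence.) Total = 0 + 2 = 2.

2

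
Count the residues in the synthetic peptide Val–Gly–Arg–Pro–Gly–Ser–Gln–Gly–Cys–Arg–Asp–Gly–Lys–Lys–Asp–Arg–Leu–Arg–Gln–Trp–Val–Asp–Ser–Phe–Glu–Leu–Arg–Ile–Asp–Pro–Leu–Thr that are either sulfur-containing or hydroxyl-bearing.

Sulfur-containing: C, M. Hydroxyl-bearing: S, T, Y.
Sulfur-containing residues here: Cys9 (1).
Hydroxyl-bearing residues here: Ser6, Ser23, Thr32 (3).
The two groups share no amino acid, so total = 1 + 3 = 4.

4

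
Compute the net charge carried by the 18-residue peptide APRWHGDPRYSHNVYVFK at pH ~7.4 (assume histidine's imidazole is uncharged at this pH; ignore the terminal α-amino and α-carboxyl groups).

At pH ~7.4 the Lys and Arg side chains are protonated (+1), the Asp and Glu side chains are deprotonated (−1), and with His taken as neutral all other side chains carry no charge.
Positive (K, R): R3, R9, K18 → +3.
Negative (D, E): D7 → −1.
Net charge = (+3) + (−1) = +2.

+2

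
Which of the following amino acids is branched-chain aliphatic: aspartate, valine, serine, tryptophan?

valine

Valine (V), leucine (L), and isoleucine (I) are the branched-chain amino acids.
Of the listed options, only valine belongs to this group.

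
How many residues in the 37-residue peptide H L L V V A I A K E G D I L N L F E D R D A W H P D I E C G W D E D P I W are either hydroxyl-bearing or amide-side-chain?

1

Hydroxyl-bearing: S, T, Y. Amide-side-chain: N, Q.
Hydroxyl-bearing residues here: none (0).
Amide-side-chain residues here: N15 (1).
The two groups share no amino acid, so total = 0 + 1 = 1.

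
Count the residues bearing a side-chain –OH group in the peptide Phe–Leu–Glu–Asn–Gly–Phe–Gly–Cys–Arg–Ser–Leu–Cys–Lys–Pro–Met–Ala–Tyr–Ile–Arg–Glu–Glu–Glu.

2

Serine (S), threonine (T), and tyrosine (Y) each carry a hydroxyl group on the side chain.
Matching residues: Ser10, Tyr17.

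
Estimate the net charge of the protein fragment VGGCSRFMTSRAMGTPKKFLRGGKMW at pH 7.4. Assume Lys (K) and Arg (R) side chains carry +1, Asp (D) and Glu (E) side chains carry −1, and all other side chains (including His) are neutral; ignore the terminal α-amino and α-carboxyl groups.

+6

Positive (K, R): R6, R11, K17, K18, R21, K24 → +6.
Negative (D, E): none → −0.
Net charge = (+6) + (−0) = +6.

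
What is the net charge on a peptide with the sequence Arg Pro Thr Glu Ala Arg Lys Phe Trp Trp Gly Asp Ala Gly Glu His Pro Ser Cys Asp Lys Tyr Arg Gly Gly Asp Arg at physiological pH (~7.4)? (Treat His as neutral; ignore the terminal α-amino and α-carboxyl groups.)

The side chains ionized at physiological pH are Lys/Arg (+1) and Asp/Glu (−1); with His treated as neutral, nothing else contributes.
Positive (K, R): Arg1, Arg6, Lys7, Lys21, Arg23, Arg27 → +6.
Negative (D, E): Glu4, Asp12, Glu15, Asp20, Asp26 → −5.
Net charge = (+6) + (−5) = +1.

+1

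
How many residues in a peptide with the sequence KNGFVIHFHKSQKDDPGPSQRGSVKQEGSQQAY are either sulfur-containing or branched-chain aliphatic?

3

Sulfur-containing: C, M. Branched-chain aliphatic: I, L, V.
Sulfur-containing residues here: none (0).
Branched-chain aliphatic residues here: V5, I6, V24 (3).
The two groups share no amino acid, so total = 0 + 3 = 3.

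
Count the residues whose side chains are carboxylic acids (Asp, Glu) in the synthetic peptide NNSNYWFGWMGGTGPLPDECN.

Matching residues: D18, E19.

2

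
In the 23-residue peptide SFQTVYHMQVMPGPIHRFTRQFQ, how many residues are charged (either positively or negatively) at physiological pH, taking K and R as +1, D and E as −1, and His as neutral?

Charged side chains at pH ~7.4: K, R (positive); D, E (negative).
Matching residues: R17, R20.

2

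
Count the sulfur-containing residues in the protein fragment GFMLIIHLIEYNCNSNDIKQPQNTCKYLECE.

4

Only Cys (C) and Met (M) have a sulfur atom in the side chain.
Matching residues: M3, C13, C25, C30.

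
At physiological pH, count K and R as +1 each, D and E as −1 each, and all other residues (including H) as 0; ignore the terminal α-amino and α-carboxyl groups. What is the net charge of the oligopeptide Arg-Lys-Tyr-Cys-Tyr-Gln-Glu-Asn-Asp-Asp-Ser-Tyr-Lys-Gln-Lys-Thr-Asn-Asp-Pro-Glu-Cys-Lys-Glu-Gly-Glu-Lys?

-1

Positive (K, R): Arg1, Lys2, Lys13, Lys15, Lys22, Lys26 → +6.
Negative (D, E): Glu7, Asp9, Asp10, Asp18, Glu20, Glu23, Glu25 → −7.
Net charge = (+6) + (−7) = −1.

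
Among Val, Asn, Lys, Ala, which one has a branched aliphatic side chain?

Val

V, L, and I make up the branched-chain aliphatic group.
Of the listed options, only Val belongs to this group.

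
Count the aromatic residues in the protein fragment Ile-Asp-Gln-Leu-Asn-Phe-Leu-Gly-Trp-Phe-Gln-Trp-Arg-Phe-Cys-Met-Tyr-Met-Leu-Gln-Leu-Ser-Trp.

7

F, W, and Y each carry an aromatic ring on the side chain.
Matching residues: Phe6, Trp9, Phe10, Trp12, Phe14, Tyr17, Trp23.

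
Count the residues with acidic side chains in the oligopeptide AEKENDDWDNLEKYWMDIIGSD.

Aspartate (D) and glutamate (E) have carboxylic-acid side chains and are the acidic amino acids.
Matching residues: E2, E4, D6, D7, D9, E12, D17, D22.

8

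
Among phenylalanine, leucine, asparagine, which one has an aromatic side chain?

F, W, and Y each carry an aromatic ring on the side chain.
Of the listed options, only phenylalanine belongs to this group.

phenylalanine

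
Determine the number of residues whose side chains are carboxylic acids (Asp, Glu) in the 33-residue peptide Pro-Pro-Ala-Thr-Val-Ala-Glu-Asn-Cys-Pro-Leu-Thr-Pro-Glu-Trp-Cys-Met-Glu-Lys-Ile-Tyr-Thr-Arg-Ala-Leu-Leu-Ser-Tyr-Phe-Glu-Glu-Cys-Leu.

5

Matching residues: Glu7, Glu14, Glu18, Glu30, Glu31.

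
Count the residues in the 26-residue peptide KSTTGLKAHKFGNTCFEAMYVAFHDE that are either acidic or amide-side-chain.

4

Acidic: D, E. Amide-side-chain: N, Q.
Acidic residues here: E17, D25, E26 (3).
Amide-side-chain residues here: N13 (1).
The two groups share no amino acid, so total = 3 + 1 = 4.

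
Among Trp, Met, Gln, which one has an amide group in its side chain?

Gln

Asparagine (N) and glutamine (Q) have uncharged amide side chains.
Of the listed options, only Gln belongs to this group.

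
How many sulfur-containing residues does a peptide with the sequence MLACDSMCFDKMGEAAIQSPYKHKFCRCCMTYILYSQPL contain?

Cysteine (C, thiol) and methionine (M, thioether) are the two sulfur-containing amino acids.
Matching residues: M1, C4, M7, C8, M12, C26, C28, C29, M30.

9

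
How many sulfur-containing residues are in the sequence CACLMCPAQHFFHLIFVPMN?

Cysteine (C, thiol) and methionine (M, thioether) are the two sulfur-containing amino acids.
Matching residues: C1, C3, M5, C6, M19.

5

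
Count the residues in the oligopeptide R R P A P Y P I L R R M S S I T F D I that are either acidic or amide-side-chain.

Acidic: D, E. Amide-side-chain: N, Q.
Acidic residues here: D18 (1).
Amide-side-chain residues here: none (0).
The two groups share no amino acid, so total = 1 + 0 = 1.

1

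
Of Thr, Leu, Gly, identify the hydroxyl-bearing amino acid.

Thr

The –OH-bearing residues are Ser, Thr (aliphatic alcohols), and Tyr (phenol).
Of the listed options, only Thr belongs to this group.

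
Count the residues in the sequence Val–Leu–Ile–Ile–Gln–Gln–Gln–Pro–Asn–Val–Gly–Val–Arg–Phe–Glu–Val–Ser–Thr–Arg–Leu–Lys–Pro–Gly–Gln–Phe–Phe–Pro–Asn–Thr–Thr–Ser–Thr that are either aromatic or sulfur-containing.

3

Aromatic: F, W, Y. Sulfur-containing: C, M.
Aromatic residues here: Phe14, Phe25, Phe26 (3).
Sulfur-containing residues here: none (0).
The two groups share no amino acid, so total = 3 + 0 = 3.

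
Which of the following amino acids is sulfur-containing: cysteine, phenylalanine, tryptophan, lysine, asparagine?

The sulfur-bearing residues are cysteine (–SH) and methionine (–S–CH₃).
Of the listed options, only cysteine belongs to this group.

cysteine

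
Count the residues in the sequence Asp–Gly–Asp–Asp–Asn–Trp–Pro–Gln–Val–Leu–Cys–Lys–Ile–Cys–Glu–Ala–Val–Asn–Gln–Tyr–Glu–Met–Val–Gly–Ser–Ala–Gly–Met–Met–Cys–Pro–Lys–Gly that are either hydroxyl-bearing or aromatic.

3

Hydroxyl-bearing: S, T, Y. Aromatic: F, W, Y.
Hydroxyl-bearing residues here: Tyr20, Ser25 (2).
Aromatic residues here: Trp6, Tyr20 (2).
Y is in both groups, so the 1 Y residue must not be double-counted.
Total = 2 + 2 − 1 = 3.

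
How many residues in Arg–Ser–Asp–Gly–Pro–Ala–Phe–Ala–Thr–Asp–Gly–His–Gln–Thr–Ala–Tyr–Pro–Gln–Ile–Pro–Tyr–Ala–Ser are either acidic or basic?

4

Acidic: D, E. Basic: H, K, R.
Acidic residues here: Asp3, Asp10 (2).
Basic residues here: Arg1, His12 (2).
The two groups share no amino acid, so total = 2 + 2 = 4.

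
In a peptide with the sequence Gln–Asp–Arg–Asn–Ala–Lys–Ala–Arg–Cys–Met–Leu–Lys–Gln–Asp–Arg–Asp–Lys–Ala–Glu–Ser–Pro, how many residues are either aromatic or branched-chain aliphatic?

Aromatic: F, W, Y. Branched-chain aliphatic: I, L, V.
Aromatic residues here: none (0).
Branched-chain aliphatic residues here: Leu11 (1).
The two groups share no amino acid, so total = 0 + 1 = 1.

1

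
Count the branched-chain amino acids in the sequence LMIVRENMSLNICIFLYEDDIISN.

The BCAAs are Val, Leu, and Ile — aliphatic side chains with a branch point.
Matching residues: L1, I3, V4, L10, I12, I14, L16, I21, I22.

9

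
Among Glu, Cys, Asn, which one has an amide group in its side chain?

Asparagine (N) and glutamine (Q) have uncharged amide side chains.
Of the listed options, only Asn belongs to this group.

Asn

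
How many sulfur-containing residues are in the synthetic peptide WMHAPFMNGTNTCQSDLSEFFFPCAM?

Cysteine (C, thiol) and methionine (M, thioether) are the two sulfur-containing amino acids.
Matching residues: M2, M7, C13, C24, M26.

5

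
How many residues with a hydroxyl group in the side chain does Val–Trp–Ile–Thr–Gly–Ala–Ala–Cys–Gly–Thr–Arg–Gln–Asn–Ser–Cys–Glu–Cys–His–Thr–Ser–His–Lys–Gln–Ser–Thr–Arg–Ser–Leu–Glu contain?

8

The –OH-bearing residues are Ser, Thr (aliphatic alcohols), and Tyr (phenol).
Matching residues: Thr4, Thr10, Ser14, Thr19, Ser20, Ser24, Thr25, Ser27.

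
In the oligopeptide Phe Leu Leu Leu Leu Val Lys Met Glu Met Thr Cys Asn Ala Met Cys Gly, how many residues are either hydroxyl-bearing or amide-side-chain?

Hydroxyl-bearing: S, T, Y. Amide-side-chain: N, Q.
Hydroxyl-bearing residues here: Thr11 (1).
Amide-side-chain residues here: Asn13 (1).
The two groups share no amino acid, so total = 1 + 1 = 2.

2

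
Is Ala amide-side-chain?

No

Asparagine (N) and glutamine (Q) have uncharged amide side chains.
Alanine is not in this group.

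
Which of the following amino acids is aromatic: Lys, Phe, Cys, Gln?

Phenylalanine (F), tryptophan (W), and tyrosine (Y) have aromatic ring side chains.
Of the listed options, only Phe belongs to this group.

Phe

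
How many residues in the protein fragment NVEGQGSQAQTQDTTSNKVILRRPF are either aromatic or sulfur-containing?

Aromatic: F, W, Y. Sulfur-containing: C, M.
Aromatic residues here: F25 (1).
Sulfur-containing residues here: none (0).
The two groups share no amino acid, so total = 1 + 0 = 1.

1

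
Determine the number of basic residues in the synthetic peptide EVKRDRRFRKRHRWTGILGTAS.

9

The basic amino acids are Lys (K), Arg (R), and His (H).
Matching residues: K3, R4, R6, R7, R9, K10, R11, H12, R13.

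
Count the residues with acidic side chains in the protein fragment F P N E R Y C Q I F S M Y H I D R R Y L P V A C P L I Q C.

2

Only D (aspartate) and E (glutamate) carry a side-chain carboxylic acid.
Matching residues: E4, D16.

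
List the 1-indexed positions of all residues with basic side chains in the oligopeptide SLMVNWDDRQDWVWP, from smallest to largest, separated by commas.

K, R, and H are the three residues with basic side chains (ε-amine, guanidinium, and imidazole respectively).
Matching residues: R9.

9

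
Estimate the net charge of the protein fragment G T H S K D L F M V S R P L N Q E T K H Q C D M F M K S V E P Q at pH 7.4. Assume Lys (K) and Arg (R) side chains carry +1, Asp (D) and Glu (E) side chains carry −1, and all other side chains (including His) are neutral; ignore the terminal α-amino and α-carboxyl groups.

0

Positive (K, R): K5, R12, K19, K27 → +4.
Negative (D, E): D6, E17, D23, E30 → −4.
Net charge = (+4) + (−4) = 0.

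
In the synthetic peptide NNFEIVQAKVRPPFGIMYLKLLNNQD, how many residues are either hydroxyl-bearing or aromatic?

Hydroxyl-bearing: S, T, Y. Aromatic: F, W, Y.
Hydroxyl-bearing residues here: Y18 (1).
Aromatic residues here: F3, F14, Y18 (3).
Y is in both groups, so the 1 Y residue must not be double-counted.
Total = 1 + 3 − 1 = 3.

3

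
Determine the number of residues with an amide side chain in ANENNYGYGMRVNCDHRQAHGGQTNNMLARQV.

9

The amide-side-chain residues are Asn (N) and Gln (Q).
Matching residues: N2, N4, N5, N13, Q18, Q23, N25, N26, Q31.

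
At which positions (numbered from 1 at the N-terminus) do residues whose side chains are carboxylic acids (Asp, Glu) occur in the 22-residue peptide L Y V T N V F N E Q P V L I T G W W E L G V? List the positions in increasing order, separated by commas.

Matching residues: E9, E19.

9, 19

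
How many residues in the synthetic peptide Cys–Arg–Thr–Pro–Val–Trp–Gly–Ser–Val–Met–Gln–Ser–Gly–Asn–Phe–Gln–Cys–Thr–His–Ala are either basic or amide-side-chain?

Basic: H, K, R. Amide-side-chain: N, Q.
Basic residues here: Arg2, His19 (2).
Amide-side-chain residues here: Gln11, Asn14, Gln16 (3).
The two groups share no amino acid, so total = 2 + 3 = 5.

5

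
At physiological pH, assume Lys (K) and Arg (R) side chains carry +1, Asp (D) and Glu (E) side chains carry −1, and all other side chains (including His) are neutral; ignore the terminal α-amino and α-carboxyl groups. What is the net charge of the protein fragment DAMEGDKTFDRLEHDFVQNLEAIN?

-5

Positive (K, R): K7, R11 → +2.
Negative (D, E): D1, E4, D6, D10, E13, D15, E21 → −7.
Net charge = (+2) + (−7) = −5.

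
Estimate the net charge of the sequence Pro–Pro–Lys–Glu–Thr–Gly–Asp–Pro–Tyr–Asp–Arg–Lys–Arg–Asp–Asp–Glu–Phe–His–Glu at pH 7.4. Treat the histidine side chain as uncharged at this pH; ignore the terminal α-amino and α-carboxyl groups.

-3

At pH ~7.4 the Lys and Arg side chains are protonated (+1), the Asp and Glu side chains are deprotonated (−1), and with His taken as neutral all other side chains carry no charge.
Positive (K, R): Lys3, Arg11, Lys12, Arg13 → +4.
Negative (D, E): Glu4, Asp7, Asp10, Asp14, Asp15, Glu16, Glu19 → −7.
Net charge = (+4) + (−7) = −3.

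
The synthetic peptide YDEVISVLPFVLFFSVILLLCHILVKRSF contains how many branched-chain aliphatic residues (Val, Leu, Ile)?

Matching residues: V4, I5, V7, L8, V11, L12, V16, I17, L18, L19, L20, I23, L24, V25.

14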